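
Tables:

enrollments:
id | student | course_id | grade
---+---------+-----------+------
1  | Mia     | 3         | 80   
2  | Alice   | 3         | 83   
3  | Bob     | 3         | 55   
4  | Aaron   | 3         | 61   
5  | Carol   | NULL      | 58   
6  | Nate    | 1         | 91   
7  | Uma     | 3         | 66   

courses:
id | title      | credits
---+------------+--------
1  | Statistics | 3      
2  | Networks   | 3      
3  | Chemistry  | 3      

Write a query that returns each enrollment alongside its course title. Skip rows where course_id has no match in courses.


INNER JOIN keeps only enrollments rows whose course_id matches an id in courses. Walk through each enrollment:
  - enrollment 1 (Mia): course_id=3 -> matches Chemistry
  - enrollment 2 (Alice): course_id=3 -> matches Chemistry
  - enrollment 3 (Bob): course_id=3 -> matches Chemistry
  - enrollment 4 (Aaron): course_id=3 -> matches Chemistry
  - enrollment 5 (Carol): course_id=NULL, no match -> dropped
  - enrollment 6 (Nate): course_id=1 -> matches Statistics
  - enrollment 7 (Uma): course_id=3 -> matches Chemistry
So 1 of 7 rows is dropped.

SQL:
SELECT a.student, b.title AS course
FROM enrollments a
INNER JOIN courses b ON a.course_id = b.id

Result:
student | course    
--------+-----------
Mia     | Chemistry 
Alice   | Chemistry 
Bob     | Chemistry 
Aaron   | Chemistry 
Nate    | Statistics
Uma     | Chemistry 


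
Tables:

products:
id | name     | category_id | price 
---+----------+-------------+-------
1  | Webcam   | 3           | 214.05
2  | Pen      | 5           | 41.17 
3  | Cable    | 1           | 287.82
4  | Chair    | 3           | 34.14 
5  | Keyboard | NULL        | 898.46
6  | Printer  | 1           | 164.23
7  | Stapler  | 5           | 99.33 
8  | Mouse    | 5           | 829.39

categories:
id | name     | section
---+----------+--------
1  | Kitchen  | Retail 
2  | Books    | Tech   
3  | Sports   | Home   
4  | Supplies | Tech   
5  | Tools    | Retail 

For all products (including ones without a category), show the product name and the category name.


LEFT JOIN keeps every row from products (the left table); where category_id has no match in categories, the category columns become NULL. Walk through each product:
  - product 1 (Webcam): category_id=3 -> matches Sports
  - product 2 (Pen): category_id=5 -> matches Tools
  - product 3 (Cable): category_id=1 -> matches Kitchen
  - product 4 (Chair): category_id=3 -> matches Sports
  - product 5 (Keyboard): category_id=NULL, no match -> kept with NULL
  - product 6 (Printer): category_id=1 -> matches Kitchen
  - product 7 (Stapler): category_id=5 -> matches Tools
  - product 8 (Mouse): category_id=5 -> matches Tools
All 8 rows appear; 1 has NULL category.

SQL:
SELECT a.name, b.name AS category
FROM products a
LEFT JOIN categories b ON a.category_id = b.id

Result:
name     | category
---------+---------
Webcam   | Sports  
Pen      | Tools   
Cable    | Kitchen 
Chair    | Sports  
Keyboard | NULL    
Printer  | Kitchen 
Stapler  | Tools   
Mouse    | Tools   


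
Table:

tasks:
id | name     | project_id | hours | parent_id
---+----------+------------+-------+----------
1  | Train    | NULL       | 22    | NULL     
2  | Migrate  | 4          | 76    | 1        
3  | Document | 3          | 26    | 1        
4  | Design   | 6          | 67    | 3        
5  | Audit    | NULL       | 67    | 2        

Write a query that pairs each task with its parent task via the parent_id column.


This is a self-join: tasks is joined to a second copy of itself, matching each row's parent_id to another row's id. Use LEFT JOIN so rows with parent_id=NULL are kept.
  - task 1 (Train): parent_id=NULL -> NULL
  - task 2 (Migrate): parent_id=1 -> Train
  - task 3 (Document): parent_id=1 -> Train
  - task 4 (Design): parent_id=3 -> Document
  - task 5 (Audit): parent_id=2 -> Migrate

SQL:
SELECT a.name AS item, b.name AS parent
FROM tasks a
LEFT JOIN tasks b ON a.parent_id = b.id

Result:
item     | parent  
---------+---------
Train    | NULL    
Migrate  | Train   
Document | Train   
Design   | Document
Audit    | Migrate 


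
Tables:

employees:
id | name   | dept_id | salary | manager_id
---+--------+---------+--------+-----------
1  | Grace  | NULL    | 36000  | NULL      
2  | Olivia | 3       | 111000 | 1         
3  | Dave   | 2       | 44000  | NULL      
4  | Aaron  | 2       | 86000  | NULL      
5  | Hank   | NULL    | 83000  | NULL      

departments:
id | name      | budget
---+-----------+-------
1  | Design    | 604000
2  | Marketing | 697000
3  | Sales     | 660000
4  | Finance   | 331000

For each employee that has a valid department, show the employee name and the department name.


INNER JOIN keeps only employees rows whose dept_id matches an id in departments. Walk through each employee:
  - employee 1 (Grace): dept_id=NULL, no match -> dropped
  - employee 2 (Olivia): dept_id=3 -> matches Sales
  - employee 3 (Dave): dept_id=2 -> matches Marketing
  - employee 4 (Aaron): dept_id=2 -> matches Marketing
  - employee 5 (Hank): dept_id=NULL, no match -> dropped
So 2 of 5 rows are dropped.

SQL:
SELECT a.name, b.name AS department
FROM employees a
INNER JOIN departments b ON a.dept_id = b.id

Result:
name   | department
-------+-----------
Olivia | Sales     
Dave   | Marketing 
Aaron  | Marketing 


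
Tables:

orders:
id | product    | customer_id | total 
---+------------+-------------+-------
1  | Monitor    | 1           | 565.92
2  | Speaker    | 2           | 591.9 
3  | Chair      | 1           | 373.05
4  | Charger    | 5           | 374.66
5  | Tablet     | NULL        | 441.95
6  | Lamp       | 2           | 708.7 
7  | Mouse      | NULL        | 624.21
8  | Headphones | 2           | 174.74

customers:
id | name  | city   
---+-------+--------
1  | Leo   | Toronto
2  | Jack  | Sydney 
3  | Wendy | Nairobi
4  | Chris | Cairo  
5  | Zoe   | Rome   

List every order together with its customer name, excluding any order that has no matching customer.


INNER JOIN keeps only orders rows whose customer_id matches an id in customers. Walk through each order:
  - order 1 (Monitor): customer_id=1 -> matches Leo
  - order 2 (Speaker): customer_id=2 -> matches Jack
  - order 3 (Chair): customer_id=1 -> matches Leo
  - order 4 (Charger): customer_id=5 -> matches Zoe
  - order 5 (Tablet): customer_id=NULL, no match -> dropped
  - order 6 (Lamp): customer_id=2 -> matches Jack
  - order 7 (Mouse): customer_id=NULL, no match -> dropped
  - order 8 (Headphones): customer_id=2 -> matches Jack
So 2 of 8 rows are dropped.

SQL:
SELECT a.product, b.name AS customer
FROM orders a
INNER JOIN customers b ON a.customer_id = b.id

Result:
product    | customer
-----------+---------
Monitor    | Leo     
Speaker    | Jack    
Chair      | Leo     
Charger    | Zoe     
Lamp       | Jack    
Headphones | Jack    


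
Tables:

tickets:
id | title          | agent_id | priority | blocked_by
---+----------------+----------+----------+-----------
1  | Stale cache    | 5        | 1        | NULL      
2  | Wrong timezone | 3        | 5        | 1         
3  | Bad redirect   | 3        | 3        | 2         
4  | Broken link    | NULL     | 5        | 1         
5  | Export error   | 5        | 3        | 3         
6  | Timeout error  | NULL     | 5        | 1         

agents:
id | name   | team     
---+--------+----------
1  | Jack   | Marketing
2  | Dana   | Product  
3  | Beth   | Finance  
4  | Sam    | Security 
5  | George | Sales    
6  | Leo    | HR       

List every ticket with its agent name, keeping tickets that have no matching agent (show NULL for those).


LEFT JOIN keeps every row from tickets (the left table); where agent_id has no match in agents, the agent columns become NULL. Walk through each ticket:
  - ticket 1 (Stale cache): agent_id=5 -> matches George
  - ticket 2 (Wrong timezone): agent_id=3 -> matches Beth
  - ticket 3 (Bad redirect): agent_id=3 -> matches Beth
  - ticket 4 (Broken link): agent_id=NULL, no match -> kept with NULL
  - ticket 5 (Export error): agent_id=5 -> matches George
  - ticket 6 (Timeout error): agent_id=NULL, no match -> kept with NULL
All 6 rows appear; 2 have NULL agent.

SQL:
SELECT a.title, b.name AS agent
FROM tickets a
LEFT JOIN agents b ON a.agent_id = b.id

Result:
title          | agent 
---------------+-------
Stale cache    | George
Wrong timezone | Beth  
Bad redirect   | Beth  
Broken link    | NULL  
Export error   | George
Timeout error  | NULL  


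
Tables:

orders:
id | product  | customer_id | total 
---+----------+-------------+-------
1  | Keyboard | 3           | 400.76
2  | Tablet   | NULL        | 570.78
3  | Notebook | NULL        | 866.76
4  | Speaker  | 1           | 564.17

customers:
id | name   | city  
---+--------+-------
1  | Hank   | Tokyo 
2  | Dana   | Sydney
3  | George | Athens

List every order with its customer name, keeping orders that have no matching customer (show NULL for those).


LEFT JOIN keeps every row from orders (the left table); where customer_id has no match in customers, the customer columns become NULL. Walk through each order:
  - order 1 (Keyboard): customer_id=3 -> matches George
  - order 2 (Tablet): customer_id=NULL, no match -> kept with NULL
  - order 3 (Notebook): customer_id=NULL, no match -> kept with NULL
  - order 4 (Speaker): customer_id=1 -> matches Hank
All 4 rows appear; 2 have NULL customer.

SQL:
SELECT a.product, b.name AS customer
FROM orders a
LEFT JOIN customers b ON a.customer_id = b.id

Result:
product  | customer
---------+---------
Keyboard | George  
Tablet   | NULL    
Notebook | NULL    
Speaker  | Hank    


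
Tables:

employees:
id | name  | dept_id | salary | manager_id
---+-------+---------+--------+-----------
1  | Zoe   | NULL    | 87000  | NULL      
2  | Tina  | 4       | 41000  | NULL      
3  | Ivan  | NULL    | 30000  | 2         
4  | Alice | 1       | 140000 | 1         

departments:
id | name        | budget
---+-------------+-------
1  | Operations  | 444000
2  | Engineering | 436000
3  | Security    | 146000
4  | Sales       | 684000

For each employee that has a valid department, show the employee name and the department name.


INNER JOIN keeps only employees rows whose dept_id matches an id in departments. Walk through each employee:
  - employee 1 (Zoe): dept_id=NULL, no match -> dropped
  - employee 2 (Tina): dept_id=4 -> matches Sales
  - employee 3 (Ivan): dept_id=NULL, no match -> dropped
  - employee 4 (Alice): dept_id=1 -> matches Operations
So 2 of 4 rows are dropped.

SQL:
SELECT a.name, b.name AS department
FROM employees a
INNER JOIN departments b ON a.dept_id = b.id

Result:
name  | department
------+-----------
Tina  | Sales     
Alice | Operations


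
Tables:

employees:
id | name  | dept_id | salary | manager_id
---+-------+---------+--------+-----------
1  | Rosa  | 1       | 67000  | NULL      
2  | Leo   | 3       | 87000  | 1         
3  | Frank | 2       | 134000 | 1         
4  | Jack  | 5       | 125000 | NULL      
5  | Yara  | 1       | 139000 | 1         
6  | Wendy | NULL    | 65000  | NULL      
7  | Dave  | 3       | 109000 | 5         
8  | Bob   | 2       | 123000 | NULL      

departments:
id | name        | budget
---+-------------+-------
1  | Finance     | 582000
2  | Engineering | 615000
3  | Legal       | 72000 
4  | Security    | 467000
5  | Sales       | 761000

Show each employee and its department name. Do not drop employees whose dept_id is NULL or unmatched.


LEFT JOIN keeps every row from employees (the left table); where dept_id has no match in departments, the department columns become NULL. Walk through each employee:
  - employee 1 (Rosa): dept_id=1 -> matches Finance
  - employee 2 (Leo): dept_id=3 -> matches Legal
  - employee 3 (Frank): dept_id=2 -> matches Engineering
  - employee 4 (Jack): dept_id=5 -> matches Sales
  - employee 5 (Yara): dept_id=1 -> matches Finance
  - employee 6 (Wendy): dept_id=NULL, no match -> kept with NULL
  - employee 7 (Dave): dept_id=3 -> matches Legal
  - employee 8 (Bob): dept_id=2 -> matches Engineering
All 8 rows appear; 1 has NULL department.

SQL:
SELECT a.name, b.name AS department
FROM employees a
LEFT JOIN departments b ON a.dept_id = b.id

Result:
name  | department 
------+------------
Rosa  | Finance    
Leo   | Legal      
Frank | Engineering
Jack  | Sales      
Yara  | Finance    
Wendy | NULL       
Dave  | Legal      
Bob   | Engineering


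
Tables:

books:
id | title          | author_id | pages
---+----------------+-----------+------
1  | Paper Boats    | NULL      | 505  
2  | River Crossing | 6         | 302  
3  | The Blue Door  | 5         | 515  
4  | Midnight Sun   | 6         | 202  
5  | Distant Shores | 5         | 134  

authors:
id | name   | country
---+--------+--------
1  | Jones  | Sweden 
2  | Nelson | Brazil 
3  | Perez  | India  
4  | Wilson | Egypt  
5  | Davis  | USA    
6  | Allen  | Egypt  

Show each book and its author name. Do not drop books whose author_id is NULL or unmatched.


LEFT JOIN keeps every row from books (the left table); where author_id has no match in authors, the author columns become NULL. Walk through each book:
  - book 1 (Paper Boats): author_id=NULL, no match -> kept with NULL
  - book 2 (River Crossing): author_id=6 -> matches Allen
  - book 3 (The Blue Door): author_id=5 -> matches Davis
  - book 4 (Midnight Sun): author_id=6 -> matches Allen
  - book 5 (Distant Shores): author_id=5 -> matches Davis
All 5 rows appear; 1 has NULL author.

SQL:
SELECT a.title, b.name AS author
FROM books a
LEFT JOIN authors b ON a.author_id = b.id

Result:
title          | author
---------------+-------
Paper Boats    | NULL  
River Crossing | Allen 
The Blue Door  | Davis 
Midnight Sun   | Allen 
Distant Shores | Davis 


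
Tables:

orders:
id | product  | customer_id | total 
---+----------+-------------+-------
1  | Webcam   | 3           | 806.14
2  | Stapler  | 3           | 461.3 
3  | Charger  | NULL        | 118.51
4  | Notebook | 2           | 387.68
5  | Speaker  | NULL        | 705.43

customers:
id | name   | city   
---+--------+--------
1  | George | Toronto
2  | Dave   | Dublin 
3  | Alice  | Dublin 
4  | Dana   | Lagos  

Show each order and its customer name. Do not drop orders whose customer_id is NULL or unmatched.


LEFT JOIN keeps every row from orders (the left table); where customer_id has no match in customers, the customer columns become NULL. Walk through each order:
  - order 1 (Webcam): customer_id=3 -> matches Alice
  - order 2 (Stapler): customer_id=3 -> matches Alice
  - order 3 (Charger): customer_id=NULL, no match -> kept with NULL
  - order 4 (Notebook): customer_id=2 -> matches Dave
  - order 5 (Speaker): customer_id=NULL, no match -> kept with NULL
All 5 rows appear; 2 have NULL customer.

SQL:
SELECT a.product, b.name AS customer
FROM orders a
LEFT JOIN customers b ON a.customer_id = b.id

Result:
product  | customer
---------+---------
Webcam   | Alice   
Stapler  | Alice   
Charger  | NULL    
Notebook | Dave    
Speaker  | NULL    


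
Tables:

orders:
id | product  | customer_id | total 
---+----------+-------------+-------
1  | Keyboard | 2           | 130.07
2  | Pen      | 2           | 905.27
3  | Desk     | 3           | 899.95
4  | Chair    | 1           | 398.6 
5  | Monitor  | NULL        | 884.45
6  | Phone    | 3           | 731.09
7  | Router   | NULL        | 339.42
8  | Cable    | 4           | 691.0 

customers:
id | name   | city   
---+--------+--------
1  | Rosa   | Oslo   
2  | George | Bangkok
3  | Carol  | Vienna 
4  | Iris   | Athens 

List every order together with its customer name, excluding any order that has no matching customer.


INNER JOIN keeps only orders rows whose customer_id matches an id in customers. Walk through each order:
  - order 1 (Keyboard): customer_id=2 -> matches George
  - order 2 (Pen): customer_id=2 -> matches George
  - order 3 (Desk): customer_id=3 -> matches Carol
  - order 4 (Chair): customer_id=1 -> matches Rosa
  - order 5 (Monitor): customer_id=NULL, no match -> dropped
  - order 6 (Phone): customer_id=3 -> matches Carol
  - order 7 (Router): customer_id=NULL, no match -> dropped
  - order 8 (Cable): customer_id=4 -> matches Iris
So 2 of 8 rows are dropped.

SQL:
SELECT a.product, b.name AS customer
FROM orders a
INNER JOIN customers b ON a.customer_id = b.id

Result:
product  | customer
---------+---------
Keyboard | George  
Pen      | George  
Desk     | Carol   
Chair    | Rosa    
Phone    | Carol   
Cable    | Iris    


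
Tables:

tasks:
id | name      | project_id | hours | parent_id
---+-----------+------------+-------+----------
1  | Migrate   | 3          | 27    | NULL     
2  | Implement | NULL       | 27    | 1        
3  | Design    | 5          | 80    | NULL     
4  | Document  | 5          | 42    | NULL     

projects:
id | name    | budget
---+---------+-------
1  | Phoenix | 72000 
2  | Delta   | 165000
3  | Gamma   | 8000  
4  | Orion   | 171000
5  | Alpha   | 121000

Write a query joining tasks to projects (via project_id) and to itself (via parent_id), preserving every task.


Two LEFT JOINs from the same base table tasks: one to projects via project_id, one to tasks itself via parent_id. Both are LEFT so every task is preserved.
Match against projects:
  - task 1 (Migrate): project_id=3 -> matches Gamma
  - task 2 (Implement): project_id=NULL, no match -> kept with NULL
  - task 3 (Design): project_id=5 -> matches Alpha
  - task 4 (Document): project_id=5 -> matches Alpha
Match against tasks (self):
  - task 1 (Migrate): parent_id=NULL -> NULL
  - task 2 (Implement): parent_id=1 -> Migrate
  - task 3 (Design): parent_id=NULL -> NULL
  - task 4 (Document): parent_id=NULL -> NULL

SQL:
SELECT a.name, b.name AS project, c.name AS parent
FROM tasks a
LEFT JOIN projects b ON a.project_id = b.id
LEFT JOIN tasks c ON a.parent_id = c.id

Result:
name      | project | parent 
----------+---------+--------
Migrate   | Gamma   | NULL   
Implement | NULL    | Migrate
Design    | Alpha   | NULL   
Document  | Alpha   | NULL   


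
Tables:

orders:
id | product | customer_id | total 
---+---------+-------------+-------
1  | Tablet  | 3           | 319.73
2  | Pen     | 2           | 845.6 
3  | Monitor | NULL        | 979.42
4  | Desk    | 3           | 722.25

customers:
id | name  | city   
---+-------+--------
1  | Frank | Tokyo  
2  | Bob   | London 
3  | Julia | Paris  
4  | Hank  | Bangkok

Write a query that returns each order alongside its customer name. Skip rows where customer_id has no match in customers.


INNER JOIN keeps only orders rows whose customer_id matches an id in customers. Walk through each order:
  - order 1 (Tablet): customer_id=3 -> matches Julia
  - order 2 (Pen): customer_id=2 -> matches Bob
  - order 3 (Monitor): customer_id=NULL, no match -> dropped
  - order 4 (Desk): customer_id=3 -> matches Julia
So 1 of 4 rows is dropped.

SQL:
SELECT a.product, b.name AS customer
FROM orders a
INNER JOIN customers b ON a.customer_id = b.id

Result:
product | customer
--------+---------
Tablet  | Julia   
Pen     | Bob     
Desk    | Julia   


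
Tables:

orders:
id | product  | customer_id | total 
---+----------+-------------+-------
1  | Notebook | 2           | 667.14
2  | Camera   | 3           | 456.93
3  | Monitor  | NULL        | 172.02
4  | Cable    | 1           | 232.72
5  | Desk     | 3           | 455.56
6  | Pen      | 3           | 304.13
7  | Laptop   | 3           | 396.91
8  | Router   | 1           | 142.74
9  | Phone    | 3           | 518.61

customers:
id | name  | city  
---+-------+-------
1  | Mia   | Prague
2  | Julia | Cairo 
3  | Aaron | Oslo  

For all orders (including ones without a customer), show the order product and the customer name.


LEFT JOIN keeps every row from orders (the left table); where customer_id has no match in customers, the customer columns become NULL. Walk through each order:
  - order 1 (Notebook): customer_id=2 -> matches Julia
  - order 2 (Camera): customer_id=3 -> matches Aaron
  - order 3 (Monitor): customer_id=NULL, no match -> kept with NULL
  - order 4 (Cable): customer_id=1 -> matches Mia
  - order 5 (Desk): customer_id=3 -> matches Aaron
  - order 6 (Pen): customer_id=3 -> matches Aaron
  - order 7 (Laptop): customer_id=3 -> matches Aaron
  - order 8 (Router): customer_id=1 -> matches Mia
  - order 9 (Phone): customer_id=3 -> matches Aaron
All 9 rows appear; 1 has NULL customer.

SQL:
SELECT a.product, b.name AS customer
FROM orders a
LEFT JOIN customers b ON a.customer_id = b.id

Result:
product  | customer
---------+---------
Notebook | Julia   
Camera   | Aaron   
Monitor  | NULL    
Cable    | Mia     
Desk     | Aaron   
Pen      | Aaron   
Laptop   | Aaron   
Router   | Mia     
Phone    | Aaron   


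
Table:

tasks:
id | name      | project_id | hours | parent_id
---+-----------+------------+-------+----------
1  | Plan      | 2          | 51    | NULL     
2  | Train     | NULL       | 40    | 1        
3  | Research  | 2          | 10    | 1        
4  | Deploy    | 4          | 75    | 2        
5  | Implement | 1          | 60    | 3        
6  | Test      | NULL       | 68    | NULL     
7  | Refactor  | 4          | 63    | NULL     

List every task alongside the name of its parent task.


This is a self-join: tasks is joined to a second copy of itself, matching each row's parent_id to another row's id. Use LEFT JOIN so rows with parent_id=NULL are kept.
  - task 1 (Plan): parent_id=NULL -> NULL
  - task 2 (Train): parent_id=1 -> Plan
  - task 3 (Research): parent_id=1 -> Plan
  - task 4 (Deploy): parent_id=2 -> Train
  - task 5 (Implement): parent_id=3 -> Research
  - task 6 (Test): parent_id=NULL -> NULL
  - task 7 (Refactor): parent_id=NULL -> NULL

SQL:
SELECT a.name AS item, b.name AS parent
FROM tasks a
LEFT JOIN tasks b ON a.parent_id = b.id

Result:
item      | parent  
----------+---------
Plan      | NULL    
Train     | Plan    
Research  | Plan    
Deploy    | Train   
Implement | Research
Test      | NULL    
Refactor  | NULL    


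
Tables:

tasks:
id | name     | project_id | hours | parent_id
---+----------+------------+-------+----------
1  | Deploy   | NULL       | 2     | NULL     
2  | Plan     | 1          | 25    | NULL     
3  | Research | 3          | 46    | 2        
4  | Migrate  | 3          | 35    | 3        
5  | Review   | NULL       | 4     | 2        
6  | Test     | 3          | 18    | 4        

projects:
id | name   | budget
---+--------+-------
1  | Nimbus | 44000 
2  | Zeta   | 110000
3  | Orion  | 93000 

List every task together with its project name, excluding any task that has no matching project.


INNER JOIN keeps only tasks rows whose project_id matches an id in projects. Walk through each task:
  - task 1 (Deploy): project_id=NULL, no match -> dropped
  - task 2 (Plan): project_id=1 -> matches Nimbus
  - task 3 (Research): project_id=3 -> matches Orion
  - task 4 (Migrate): project_id=3 -> matches Orion
  - task 5 (Review): project_id=NULL, no match -> dropped
  - task 6 (Test): project_id=3 -> matches Orion
So 2 of 6 rows are dropped.

SQL:
SELECT a.name, b.name AS project
FROM tasks a
INNER JOIN projects b ON a.project_id = b.id

Result:
name     | project
---------+--------
Plan     | Nimbus 
Research | Orion  
Migrate  | Orion  
Test     | Orion  


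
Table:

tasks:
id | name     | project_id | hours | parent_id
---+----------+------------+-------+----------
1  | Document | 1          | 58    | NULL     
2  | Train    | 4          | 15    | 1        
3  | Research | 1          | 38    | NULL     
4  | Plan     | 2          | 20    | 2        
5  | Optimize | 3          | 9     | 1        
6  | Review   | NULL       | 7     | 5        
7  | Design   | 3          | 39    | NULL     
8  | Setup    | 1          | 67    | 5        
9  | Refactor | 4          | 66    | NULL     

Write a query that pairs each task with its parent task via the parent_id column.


This is a self-join: tasks is joined to a second copy of itself, matching each row's parent_id to another row's id. Use LEFT JOIN so rows with parent_id=NULL are kept.
  - task 1 (Document): parent_id=NULL -> NULL
  - task 2 (Train): parent_id=1 -> Document
  - task 3 (Research): parent_id=NULL -> NULL
  - task 4 (Plan): parent_id=2 -> Train
  - task 5 (Optimize): parent_id=1 -> Document
  - task 6 (Review): parent_id=5 -> Optimize
  - task 7 (Design): parent_id=NULL -> NULL
  - task 8 (Setup): parent_id=5 -> Optimize
  - task 9 (Refactor): parent_id=NULL -> NULL

SQL:
SELECT a.name AS item, b.name AS parent
FROM tasks a
LEFT JOIN tasks b ON a.parent_id = b.id

Result:
item     | parent  
---------+---------
Document | NULL    
Train    | Document
Research | NULL    
Plan     | Train   
Optimize | Document
Review   | Optimize
Design   | NULL    
Setup    | Optimize
Refactor | NULL    


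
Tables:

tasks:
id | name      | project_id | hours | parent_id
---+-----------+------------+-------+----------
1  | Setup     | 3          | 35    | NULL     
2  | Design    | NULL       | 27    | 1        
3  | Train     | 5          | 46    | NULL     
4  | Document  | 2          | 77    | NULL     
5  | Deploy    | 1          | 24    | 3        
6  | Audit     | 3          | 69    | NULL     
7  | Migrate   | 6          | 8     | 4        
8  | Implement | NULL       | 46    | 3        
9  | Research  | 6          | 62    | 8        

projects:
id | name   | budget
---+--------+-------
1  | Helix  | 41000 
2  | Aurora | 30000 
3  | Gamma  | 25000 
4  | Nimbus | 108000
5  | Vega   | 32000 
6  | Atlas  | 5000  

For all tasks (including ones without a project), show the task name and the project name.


LEFT JOIN keeps every row from tasks (the left table); where project_id has no match in projects, the project columns become NULL. Walk through each task:
  - task 1 (Setup): project_id=3 -> matches Gamma
  - task 2 (Design): project_id=NULL, no match -> kept with NULL
  - task 3 (Train): project_id=5 -> matches Vega
  - task 4 (Document): project_id=2 -> matches Aurora
  - task 5 (Deploy): project_id=1 -> matches Helix
  - task 6 (Audit): project_id=3 -> matches Gamma
  - task 7 (Migrate): project_id=6 -> matches Atlas
  - task 8 (Implement): project_id=NULL, no match -> kept with NULL
  - task 9 (Research): project_id=6 -> matches Atlas
All 9 rows appear; 2 have NULL project.

SQL:
SELECT a.name, b.name AS project
FROM tasks a
LEFT JOIN projects b ON a.project_id = b.id

Result:
name      | project
----------+--------
Setup     | Gamma  
Design    | NULL   
Train     | Vega   
Document  | Aurora 
Deploy    | Helix  
Audit     | Gamma  
Migrate   | Atlas  
Implement | NULL   
Research  | Atlas  


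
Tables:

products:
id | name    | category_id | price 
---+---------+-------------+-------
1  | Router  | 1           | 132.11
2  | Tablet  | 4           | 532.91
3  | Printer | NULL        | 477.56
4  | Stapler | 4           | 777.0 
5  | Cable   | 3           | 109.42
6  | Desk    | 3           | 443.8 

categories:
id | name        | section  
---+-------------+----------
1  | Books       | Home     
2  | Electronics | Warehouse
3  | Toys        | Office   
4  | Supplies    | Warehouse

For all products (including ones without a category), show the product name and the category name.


LEFT JOIN keeps every row from products (the left table); where category_id has no match in categories, the category columns become NULL. Walk through each product:
  - product 1 (Router): category_id=1 -> matches Books
  - product 2 (Tablet): category_id=4 -> matches Supplies
  - product 3 (Printer): category_id=NULL, no match -> kept with NULL
  - product 4 (Stapler): category_id=4 -> matches Supplies
  - product 5 (Cable): category_id=3 -> matches Toys
  - product 6 (Desk): category_id=3 -> matches Toys
All 6 rows appear; 1 has NULL category.

SQL:
SELECT a.name, b.name AS category
FROM products a
LEFT JOIN categories b ON a.category_id = b.id

Result:
name    | category
--------+---------
Router  | Books   
Tablet  | Supplies
Printer | NULL    
Stapler | Supplies
Cable   | Toys    
Desk    | Toys    


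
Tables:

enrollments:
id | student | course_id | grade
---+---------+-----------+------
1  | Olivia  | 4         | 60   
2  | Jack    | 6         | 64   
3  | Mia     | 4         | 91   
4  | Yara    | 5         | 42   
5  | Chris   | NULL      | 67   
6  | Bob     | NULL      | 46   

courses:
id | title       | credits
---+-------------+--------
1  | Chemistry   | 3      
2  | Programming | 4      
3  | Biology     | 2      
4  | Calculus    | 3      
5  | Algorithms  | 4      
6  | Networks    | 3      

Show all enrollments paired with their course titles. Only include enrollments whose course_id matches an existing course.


INNER JOIN keeps only enrollments rows whose course_id matches an id in courses. Walk through each enrollment:
  - enrollment 1 (Olivia): course_id=4 -> matches Calculus
  - enrollment 2 (Jack): course_id=6 -> matches Networks
  - enrollment 3 (Mia): course_id=4 -> matches Calculus
  - enrollment 4 (Yara): course_id=5 -> matches Algorithms
  - enrollment 5 (Chris): course_id=NULL, no match -> dropped
  - enrollment 6 (Bob): course_id=NULL, no match -> dropped
So 2 of 6 rows are dropped.

SQL:
SELECT a.student, b.title AS course
FROM enrollments a
INNER JOIN courses b ON a.course_id = b.id

Result:
student | course    
--------+-----------
Olivia  | Calculus  
Jack    | Networks  
Mia     | Calculus  
Yara    | Algorithms


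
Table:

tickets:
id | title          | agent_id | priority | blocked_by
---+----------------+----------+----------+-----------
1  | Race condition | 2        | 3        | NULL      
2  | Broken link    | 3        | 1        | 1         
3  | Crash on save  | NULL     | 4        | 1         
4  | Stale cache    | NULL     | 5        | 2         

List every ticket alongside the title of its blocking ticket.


This is a self-join: tickets is joined to a second copy of itself, matching each row's blocked_by to another row's id. Use LEFT JOIN so rows with blocked_by=NULL are kept.
  - ticket 1 (Race condition): blocked_by=NULL -> NULL
  - ticket 2 (Broken link): blocked_by=1 -> Race condition
  - ticket 3 (Crash on save): blocked_by=1 -> Race condition
  - ticket 4 (Stale cache): blocked_by=2 -> Broken link

SQL:
SELECT a.title AS item, b.title AS blocked_by
FROM tickets a
LEFT JOIN tickets b ON a.blocked_by = b.id

Result:
item           | blocked_by    
---------------+---------------
Race condition | NULL          
Broken link    | Race condition
Crash on save  | Race condition
Stale cache    | Broken link   


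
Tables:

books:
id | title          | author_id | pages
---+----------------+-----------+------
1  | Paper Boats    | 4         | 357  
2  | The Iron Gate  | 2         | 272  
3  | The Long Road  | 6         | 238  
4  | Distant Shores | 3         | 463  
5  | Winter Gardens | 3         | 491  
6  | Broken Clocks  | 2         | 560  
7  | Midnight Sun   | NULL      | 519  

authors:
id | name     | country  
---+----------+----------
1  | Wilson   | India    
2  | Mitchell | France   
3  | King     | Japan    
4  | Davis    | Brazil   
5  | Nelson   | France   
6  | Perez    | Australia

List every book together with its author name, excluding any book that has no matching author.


INNER JOIN keeps only books rows whose author_id matches an id in authors. Walk through each book:
  - book 1 (Paper Boats): author_id=4 -> matches Davis
  - book 2 (The Iron Gate): author_id=2 -> matches Mitchell
  - book 3 (The Long Road): author_id=6 -> matches Perez
  - book 4 (Distant Shores): author_id=3 -> matches King
  - book 5 (Winter Gardens): author_id=3 -> matches King
  - book 6 (Broken Clocks): author_id=2 -> matches Mitchell
  - book 7 (Midnight Sun): author_id=NULL, no match -> dropped
So 1 of 7 rows is dropped.

SQL:
SELECT a.title, b.name AS author
FROM books a
INNER JOIN authors b ON a.author_id = b.id

Result:
title          | author  
---------------+---------
Paper Boats    | Davis   
The Iron Gate  | Mitchell
The Long Road  | Perez   
Distant Shores | King    
Winter Gardens | King    
Broken Clocks  | Mitchell


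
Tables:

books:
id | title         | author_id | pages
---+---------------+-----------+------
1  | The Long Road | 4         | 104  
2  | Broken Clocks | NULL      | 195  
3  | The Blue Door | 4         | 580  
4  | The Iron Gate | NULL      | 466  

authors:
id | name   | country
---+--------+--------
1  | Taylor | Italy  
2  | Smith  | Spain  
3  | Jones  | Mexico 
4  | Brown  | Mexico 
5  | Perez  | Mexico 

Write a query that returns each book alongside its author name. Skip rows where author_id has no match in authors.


INNER JOIN keeps only books rows whose author_id matches an id in authors. Walk through each book:
  - book 1 (The Long Road): author_id=4 -> matches Brown
  - book 2 (Broken Clocks): author_id=NULL, no match -> dropped
  - book 3 (The Blue Door): author_id=4 -> matches Brown
  - book 4 (The Iron Gate): author_id=NULL, no match -> dropped
So 2 of 4 rows are dropped.

SQL:
SELECT a.title, b.name AS author
FROM books a
INNER JOIN authors b ON a.author_id = b.id

Result:
title         | author
--------------+-------
The Long Road | Brown 
The Blue Door | Brown 


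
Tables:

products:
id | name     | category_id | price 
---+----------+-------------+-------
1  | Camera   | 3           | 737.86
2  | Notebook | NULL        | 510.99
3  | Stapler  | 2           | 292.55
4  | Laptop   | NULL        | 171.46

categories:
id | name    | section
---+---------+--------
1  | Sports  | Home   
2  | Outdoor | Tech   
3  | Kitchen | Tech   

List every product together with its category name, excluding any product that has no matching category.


INNER JOIN keeps only products rows whose category_id matches an id in categories. Walk through each product:
  - product 1 (Camera): category_id=3 -> matches Kitchen
  - product 2 (Notebook): category_id=NULL, no match -> dropped
  - product 3 (Stapler): category_id=2 -> matches Outdoor
  - product 4 (Laptop): category_id=NULL, no match -> dropped
So 2 of 4 rows are dropped.

SQL:
SELECT a.name, b.name AS category
FROM products a
INNER JOIN categories b ON a.category_id = b.id

Result:
name    | category
--------+---------
Camera  | Kitchen 
Stapler | Outdoor 


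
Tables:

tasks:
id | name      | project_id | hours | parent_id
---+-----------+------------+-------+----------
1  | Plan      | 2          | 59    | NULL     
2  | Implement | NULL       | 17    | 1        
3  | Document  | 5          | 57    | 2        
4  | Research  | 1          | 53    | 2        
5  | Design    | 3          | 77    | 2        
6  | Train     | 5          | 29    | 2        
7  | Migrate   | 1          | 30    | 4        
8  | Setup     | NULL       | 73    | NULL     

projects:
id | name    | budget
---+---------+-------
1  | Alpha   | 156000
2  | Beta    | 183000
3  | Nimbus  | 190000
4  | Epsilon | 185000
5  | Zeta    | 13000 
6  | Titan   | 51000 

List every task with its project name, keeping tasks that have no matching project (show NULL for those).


LEFT JOIN keeps every row from tasks (the left table); where project_id has no match in projects, the project columns become NULL. Walk through each task:
  - task 1 (Plan): project_id=2 -> matches Beta
  - task 2 (Implement): project_id=NULL, no match -> kept with NULL
  - task 3 (Document): project_id=5 -> matches Zeta
  - task 4 (Research): project_id=1 -> matches Alpha
  - task 5 (Design): project_id=3 -> matches Nimbus
  - task 6 (Train): project_id=5 -> matches Zeta
  - task 7 (Migrate): project_id=1 -> matches Alpha
  - task 8 (Setup): project_id=NULL, no match -> kept with NULL
All 8 rows appear; 2 have NULL project.

SQL:
SELECT a.name, b.name AS project
FROM tasks a
LEFT JOIN projects b ON a.project_id = b.id

Result:
name      | project
----------+--------
Plan      | Beta   
Implement | NULL   
Document  | Zeta   
Research  | Alpha  
Design    | Nimbus 
Train     | Zeta   
Migrate   | Alpha  
Setup     | NULL   


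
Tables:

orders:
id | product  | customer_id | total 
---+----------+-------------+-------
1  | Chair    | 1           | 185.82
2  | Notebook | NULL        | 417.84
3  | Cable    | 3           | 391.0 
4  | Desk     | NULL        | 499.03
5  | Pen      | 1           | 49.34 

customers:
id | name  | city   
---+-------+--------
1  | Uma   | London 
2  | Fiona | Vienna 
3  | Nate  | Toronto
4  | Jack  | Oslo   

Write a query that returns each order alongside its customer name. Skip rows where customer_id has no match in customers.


INNER JOIN keeps only orders rows whose customer_id matches an id in customers. Walk through each order:
  - order 1 (Chair): customer_id=1 -> matches Uma
  - order 2 (Notebook): customer_id=NULL, no match -> dropped
  - order 3 (Cable): customer_id=3 -> matches Nate
  - order 4 (Desk): customer_id=NULL, no match -> dropped
  - order 5 (Pen): customer_id=1 -> matches Uma
So 2 of 5 rows are dropped.

SQL:
SELECT a.product, b.name AS customer
FROM orders a
INNER JOIN customers b ON a.customer_id = b.id

Result:
product | customer
--------+---------
Chair   | Uma     
Cable   | Nate    
Pen     | Uma     


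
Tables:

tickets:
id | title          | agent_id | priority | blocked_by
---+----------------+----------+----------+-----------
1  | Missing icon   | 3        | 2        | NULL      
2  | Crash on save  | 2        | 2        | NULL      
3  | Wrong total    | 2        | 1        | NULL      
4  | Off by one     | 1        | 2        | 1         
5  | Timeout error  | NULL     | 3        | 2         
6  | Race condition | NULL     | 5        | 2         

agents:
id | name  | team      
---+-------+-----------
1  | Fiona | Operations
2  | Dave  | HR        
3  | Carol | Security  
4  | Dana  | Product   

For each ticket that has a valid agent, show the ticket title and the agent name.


INNER JOIN keeps only tickets rows whose agent_id matches an id in agents. Walk through each ticket:
  - ticket 1 (Missing icon): agent_id=3 -> matches Carol
  - ticket 2 (Crash on save): agent_id=2 -> matches Dave
  - ticket 3 (Wrong total): agent_id=2 -> matches Dave
  - ticket 4 (Off by one): agent_id=1 -> matches Fiona
  - ticket 5 (Timeout error): agent_id=NULL, no match -> dropped
  - ticket 6 (Race condition): agent_id=NULL, no match -> dropped
So 2 of 6 rows are dropped.

SQL:
SELECT a.title, b.name AS agent
FROM tickets a
INNER JOIN agents b ON a.agent_id = b.id

Result:
title         | agent
--------------+------
Missing icon  | Carol
Crash on save | Dave 
Wrong total   | Dave 
Off by one    | Fiona


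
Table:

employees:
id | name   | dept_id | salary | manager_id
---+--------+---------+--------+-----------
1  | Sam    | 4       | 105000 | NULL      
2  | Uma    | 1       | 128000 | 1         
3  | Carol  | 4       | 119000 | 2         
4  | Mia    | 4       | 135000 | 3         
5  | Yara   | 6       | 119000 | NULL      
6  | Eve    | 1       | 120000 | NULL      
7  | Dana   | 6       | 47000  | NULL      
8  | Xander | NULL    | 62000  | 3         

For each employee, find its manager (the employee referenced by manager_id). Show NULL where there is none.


This is a self-join: employees is joined to a second copy of itself, matching each row's manager_id to another row's id. Use LEFT JOIN so rows with manager_id=NULL are kept.
  - employee 1 (Sam): manager_id=NULL -> NULL
  - employee 2 (Uma): manager_id=1 -> Sam
  - employee 3 (Carol): manager_id=2 -> Uma
  - employee 4 (Mia): manager_id=3 -> Carol
  - employee 5 (Yara): manager_id=NULL -> NULL
  - employee 6 (Eve): manager_id=NULL -> NULL
  - employee 7 (Dana): manager_id=NULL -> NULL
  - employee 8 (Xander): manager_id=3 -> Carol

SQL:
SELECT a.name AS item, b.name AS manager
FROM employees a
LEFT JOIN employees b ON a.manager_id = b.id

Result:
item   | manager
-------+--------
Sam    | NULL   
Uma    | Sam    
Carol  | Uma    
Mia    | Carol  
Yara   | NULL   
Eve    | NULL   
Dana   | NULL   
Xander | Carol  


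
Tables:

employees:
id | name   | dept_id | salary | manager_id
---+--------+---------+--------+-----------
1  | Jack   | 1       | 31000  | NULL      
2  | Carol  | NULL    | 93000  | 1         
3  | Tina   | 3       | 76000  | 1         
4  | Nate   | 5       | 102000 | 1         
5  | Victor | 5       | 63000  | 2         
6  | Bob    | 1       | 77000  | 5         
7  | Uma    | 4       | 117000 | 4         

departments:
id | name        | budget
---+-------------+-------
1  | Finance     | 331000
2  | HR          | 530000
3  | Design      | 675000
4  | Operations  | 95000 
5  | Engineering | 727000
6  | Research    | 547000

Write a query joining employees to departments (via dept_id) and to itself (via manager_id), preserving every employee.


Two LEFT JOINs from the same base table employees: one to departments via dept_id, one to employees itself via manager_id. Both are LEFT so every employee is preserved.
Match against departments:
  - employee 1 (Jack): dept_id=1 -> matches Finance
  - employee 2 (Carol): dept_id=NULL, no match -> kept with NULL
  - employee 3 (Tina): dept_id=3 -> matches Design
  - employee 4 (Nate): dept_id=5 -> matches Engineering
  - employee 5 (Victor): dept_id=5 -> matches Engineering
  - employee 6 (Bob): dept_id=1 -> matches Finance
  - employee 7 (Uma): dept_id=4 -> matches Operations
Match against employees (self):
  - employee 1 (Jack): manager_id=NULL -> NULL
  - employee 2 (Carol): manager_id=1 -> Jack
  - employee 3 (Tina): manager_id=1 -> Jack
  - employee 4 (Nate): manager_id=1 -> Jack
  - employee 5 (Victor): manager_id=2 -> Carol
  - employee 6 (Bob): manager_id=5 -> Victor
  - employee 7 (Uma): manager_id=4 -> Nate

SQL:
SELECT a.name, b.name AS department, c.name AS manager
FROM employees a
LEFT JOIN departments b ON a.dept_id = b.id
LEFT JOIN employees c ON a.manager_id = c.id

Result:
name   | department  | manager
-------+-------------+--------
Jack   | Finance     | NULL   
Carol  | NULL        | Jack   
Tina   | Design      | Jack   
Nate   | Engineering | Jack   
Victor | Engineering | Carol  
Bob    | Finance     | Victor 
Uma    | Operations  | Nate   
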